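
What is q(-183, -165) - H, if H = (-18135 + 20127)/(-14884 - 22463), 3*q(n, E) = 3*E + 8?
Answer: -6060671/37347 ≈ -162.28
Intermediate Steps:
q(n, E) = 8/3 + E (q(n, E) = (3*E + 8)/3 = (8 + 3*E)/3 = 8/3 + E)
H = -664/12449 (H = 1992/(-37347) = 1992*(-1/37347) = -664/12449 ≈ -0.053338)
q(-183, -165) - H = (8/3 - 165) - 1*(-664/12449) = -487/3 + 664/12449 = -6060671/37347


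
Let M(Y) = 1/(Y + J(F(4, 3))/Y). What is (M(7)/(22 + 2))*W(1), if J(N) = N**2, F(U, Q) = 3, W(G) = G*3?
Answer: 7/464 ≈ 0.015086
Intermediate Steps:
W(G) = 3*G
M(Y) = 1/(Y + 9/Y) (M(Y) = 1/(Y + 3**2/Y) = 1/(Y + 9/Y))
(M(7)/(22 + 2))*W(1) = ((7/(9 + 7**2))/(22 + 2))*(3*1) = ((7/(9 + 49))/24)*3 = ((7/58)*(1/24))*3 = (7/1392)*3 = 7/464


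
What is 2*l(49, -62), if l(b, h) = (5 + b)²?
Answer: 5832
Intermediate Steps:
2*l(49, -62) = 2*(5 + 49)² = 2*54² = 2*2916 = 5832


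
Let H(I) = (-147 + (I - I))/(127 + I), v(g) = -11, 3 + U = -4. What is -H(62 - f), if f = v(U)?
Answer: 147/200 ≈ 0.73500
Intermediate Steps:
U = -7 (U = -3 - 4 = -7)
f = -11
H(I) = -147/(127 + I) (H(I) = (-147 + 0)/(127 + I) = -147/(127 + I))
-H(62 - f) = -(-147)/(127 + (62 - 1*(-11))) = -(-147)/(127 + (62 + 11)) = -(-147)/(127 + 73) = -(-147)/200 = -1*(-147/200) = 147/200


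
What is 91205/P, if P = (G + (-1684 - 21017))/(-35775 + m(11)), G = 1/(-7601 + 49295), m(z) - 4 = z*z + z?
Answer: 135524470561530/946495493 ≈ 1.4319e+5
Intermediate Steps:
m(z) = 4 + z + z² (m(z) = 4 + (z*z + z) = 4 + (z² + z) = 4 + (z + z²) = 4 + z + z²)
G = 1/41694 ≈ 2.3984e-5
P = 946495493/1485932466 (P = (1/41694 + (-1684 - 21017))/(-35775 + (4 + 11 + 11²)) = (1/41694 - 22701)/(-35775 + (4 + 11 + 121)) = -946495493/(41694*(-35775 + 136)) = -946495493/41694/(-35639) = -946495493/41694*(-1/35639) = 946495493/1485932466 ≈ 0.63697)
91205/P = 91205/(946495493/1485932466) = 91205*(1485932466/946495493) = 135524470561530/946495493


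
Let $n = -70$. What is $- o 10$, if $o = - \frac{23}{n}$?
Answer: $- \frac{23}{7} \approx -3.2857$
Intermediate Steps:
$o = \frac{23}{70}$ ($o = - \frac{23}{-70} = \left(-23\right) \left(- \frac{1}{70}\right) = \frac{23}{70} \approx 0.32857$)
$- o 10 = - \frac{23 \cdot 10}{70} = \left(-1\right) \frac{23}{7} = - \frac{23}{7}$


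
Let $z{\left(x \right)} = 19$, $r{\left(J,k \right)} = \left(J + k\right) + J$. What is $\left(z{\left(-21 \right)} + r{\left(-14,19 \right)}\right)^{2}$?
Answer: $100$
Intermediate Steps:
$r{\left(J,k \right)} = k + 2 J$
$\left(z{\left(-21 \right)} + r{\left(-14,19 \right)}\right)^{2} = \left(19 + \left(19 + 2 \left(-14\right)\right)\right)^{2} = \left(19 + \left(19 - 28\right)\right)^{2} = \left(19 - 9\right)^{2} = 10^{2} = 100$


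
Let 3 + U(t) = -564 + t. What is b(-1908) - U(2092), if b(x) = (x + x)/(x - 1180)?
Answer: -588173/386 ≈ -1523.8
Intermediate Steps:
U(t) = -567 + t (U(t) = -3 + (-564 + t) = -567 + t)
b(x) = 2*x/(-1180 + x) (b(x) = (2*x)/(-1180 + x) = 2*x/(-1180 + x))
b(-1908) - U(2092) = 2*(-1908)/(-1180 - 1908) - (-567 + 2092) = 2*(-1908)/(-3088) - 1*1525 = 2*(-1908)*(-1/3088) - 1525 = 477/386 - 1525 = -588173/386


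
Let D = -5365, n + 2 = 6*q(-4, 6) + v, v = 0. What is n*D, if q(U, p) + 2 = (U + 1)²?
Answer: -214600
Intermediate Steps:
q(U, p) = -2 + (1 + U)² (q(U, p) = -2 + (U + 1)² = -2 + (1 + U)²)
n = 40 (n = -2 + (6*(-2 + (1 - 4)²) + 0) = -2 + (6*(-2 + (-3)²) + 0) = -2 + (6*(-2 + 9) + 0) = -2 + (6*7 + 0) = -2 + (42 + 0) = -2 + 42 = 40)
n*D = 40*(-5365) = -214600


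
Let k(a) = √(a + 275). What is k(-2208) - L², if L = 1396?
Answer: -1948816 + I*√1933 ≈ -1.9488e+6 + 43.966*I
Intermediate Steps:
k(a) = √(275 + a)
k(-2208) - L² = √(275 - 2208) - 1*1396² = √(-1933) - 1*1948816 = I*√1933 - 1948816 = -1948816 + I*√1933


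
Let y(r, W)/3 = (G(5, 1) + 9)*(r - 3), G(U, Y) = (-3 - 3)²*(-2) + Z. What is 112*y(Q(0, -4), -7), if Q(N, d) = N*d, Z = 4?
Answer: 59472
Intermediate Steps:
G(U, Y) = -68 (G(U, Y) = (-3 - 3)²*(-2) + 4 = (-6)²*(-2) + 4 = 36*(-2) + 4 = -72 + 4 = -68)
y(r, W) = 531 - 177*r (y(r, W) = 3*((-68 + 9)*(r - 3)) = 3*(-59*(-3 + r)) = 3*(177 - 59*r) = 531 - 177*r)
112*y(Q(0, -4), -7) = 112*(531 - 0*(-4)) = 112*(531 - 177*0) = 112*(531 + 0) = 112*531 = 59472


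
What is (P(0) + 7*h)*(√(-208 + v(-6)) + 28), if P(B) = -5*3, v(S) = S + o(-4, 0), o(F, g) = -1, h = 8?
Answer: 1148 + 41*I*√215 ≈ 1148.0 + 601.18*I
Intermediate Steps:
v(S) = -1 + S (v(S) = S - 1 = -1 + S)
P(B) = -15
(P(0) + 7*h)*(√(-208 + v(-6)) + 28) = (-15 + 7*8)*(√(-208 + (-1 - 6)) + 28) = (-15 + 56)*(√(-208 - 7) + 28) = 41*(√(-215) + 28) = 41*(I*√215 + 28) = 41*(28 + I*√215) = 1148 + 41*I*√215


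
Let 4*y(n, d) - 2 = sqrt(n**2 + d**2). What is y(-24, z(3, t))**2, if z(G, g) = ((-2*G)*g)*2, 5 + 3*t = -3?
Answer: 441/4 ≈ 110.25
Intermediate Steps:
t = -8/3 (t = -5/3 + (1/3)*(-3) = -5/3 - 1 = -8/3 ≈ -2.6667)
z(G, g) = -4*G*g (z(G, g) = -2*G*g*2 = -4*G*g)
y(n, d) = 1/2 + sqrt(d**2 + n**2)/4 (y(n, d) = 1/2 + sqrt(n**2 + d**2)/4 = 1/2 + sqrt(d**2 + n**2)/4)
y(-24, z(3, t))**2 = (1/2 + sqrt((-4*3*(-8/3))**2 + (-24)**2)/4)**2 = (1/2 + sqrt(32**2 + 576)/4)**2 = (1/2 + sqrt(1024 + 576)/4)**2 = (1/2 + sqrt(1600)/4)**2 = (1/2 + (1/4)*40)**2 = (1/2 + 10)**2 = (21/2)**2 = 441/4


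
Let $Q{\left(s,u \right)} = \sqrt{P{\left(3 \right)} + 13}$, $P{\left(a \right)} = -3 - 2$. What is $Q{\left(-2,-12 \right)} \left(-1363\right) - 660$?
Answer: $-660 - 2726 \sqrt{2} \approx -4515.1$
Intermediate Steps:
$P{\left(a \right)} = -5$ ($P{\left(a \right)} = -3 - 2 = -5$)
$Q{\left(s,u \right)} = 2 \sqrt{2}$ ($Q{\left(s,u \right)} = \sqrt{-5 + 13} = \sqrt{8} = 2 \sqrt{2}$)
$Q{\left(-2,-12 \right)} \left(-1363\right) - 660 = 2 \sqrt{2} \left(-1363\right) - 660 = - 2726 \sqrt{2} - 660 = -660 - 2726 \sqrt{2}$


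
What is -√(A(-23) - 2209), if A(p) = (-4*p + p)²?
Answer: -2*√638 ≈ -50.517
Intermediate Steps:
A(p) = 9*p² (A(p) = (-3*p)² = 9*p²)
-√(A(-23) - 2209) = -√(9*(-23)² - 2209) = -√(9*529 - 2209) = -√(4761 - 2209) = -√2552 = -2*√638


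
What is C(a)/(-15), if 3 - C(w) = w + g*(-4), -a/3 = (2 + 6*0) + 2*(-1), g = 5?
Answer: -23/15 ≈ -1.5333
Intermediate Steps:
a = 0 (a = -3*((2 + 6*0) + 2*(-1)) = -3*((2 + 0) - 2) = -3*(2 - 2) = -3*0 = 0)
C(w) = 23 - w (C(w) = 3 - (w + 5*(-4)) = 3 - (w - 20) = 3 - (-20 + w) = 3 + (20 - w) = 23 - w)
C(a)/(-15) = (23 - 1*0)/(-15) = (23 + 0)*(-1/15) = 23*(-1/15) = -23/15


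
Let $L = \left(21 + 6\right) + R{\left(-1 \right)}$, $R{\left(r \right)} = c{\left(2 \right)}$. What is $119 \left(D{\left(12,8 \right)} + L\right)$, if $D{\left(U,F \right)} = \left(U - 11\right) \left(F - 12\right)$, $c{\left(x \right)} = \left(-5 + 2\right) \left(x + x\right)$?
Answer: $1309$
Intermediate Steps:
$c{\left(x \right)} = - 6 x$ ($c{\left(x \right)} = - 3 \cdot 2 x = - 6 x$)
$R{\left(r \right)} = -12$ ($R{\left(r \right)} = \left(-6\right) 2 = -12$)
$D{\left(U,F \right)} = \left(-12 + F\right) \left(-11 + U\right)$ ($D{\left(U,F \right)} = \left(-11 + U\right) \left(-12 + F\right) = \left(-12 + F\right) \left(-11 + U\right)$)
$L = 15$ ($L = \left(21 + 6\right) - 12 = 27 - 12 = 15$)
$119 \left(D{\left(12,8 \right)} + L\right) = 119 \left(\left(132 - 144 - 88 + 8 \cdot 12\right) + 15\right) = 119 \left(\left(132 - 144 - 88 + 96\right) + 15\right) = 119 \left(-4 + 15\right) = 119 \cdot 11 = 1309$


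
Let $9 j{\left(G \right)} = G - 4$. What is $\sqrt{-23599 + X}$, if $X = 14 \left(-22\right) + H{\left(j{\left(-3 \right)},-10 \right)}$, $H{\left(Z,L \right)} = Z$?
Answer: $\frac{i \sqrt{215170}}{3} \approx 154.62 i$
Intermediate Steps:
$j{\left(G \right)} = - \frac{4}{9} + \frac{G}{9}$ ($j{\left(G \right)} = \frac{G - 4}{9} = \frac{-4 + G}{9} = - \frac{4}{9} + \frac{G}{9}$)
$X = - \frac{2779}{9}$ ($X = 14 \left(-22\right) + \left(- \frac{4}{9} + \frac{1}{9} \left(-3\right)\right) = -308 - \frac{7}{9} = - \frac{2779}{9} \approx -308.78$)
$\sqrt{-23599 + X} = \sqrt{-23599 - \frac{2779}{9}} = \sqrt{- \frac{215170}{9}} = \frac{i \sqrt{215170}}{3}$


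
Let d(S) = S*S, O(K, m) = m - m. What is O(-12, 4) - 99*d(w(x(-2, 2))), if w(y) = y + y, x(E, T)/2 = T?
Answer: -6336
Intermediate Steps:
x(E, T) = 2*T
w(y) = 2*y
O(K, m) = 0
d(S) = S**2
O(-12, 4) - 99*d(w(x(-2, 2))) = 0 - 99*(2*(2*2))**2 = 0 - 99*(2*4)**2 = 0 - 99*8**2 = 0 - 99*64 = 0 - 6336 = -6336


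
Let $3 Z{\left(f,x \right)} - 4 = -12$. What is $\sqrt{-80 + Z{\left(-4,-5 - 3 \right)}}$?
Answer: $\frac{2 i \sqrt{186}}{3} \approx 9.0921 i$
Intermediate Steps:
$Z{\left(f,x \right)} = - \frac{8}{3}$ ($Z{\left(f,x \right)} = \frac{4}{3} + \frac{1}{3} \left(-12\right) = \frac{4}{3} - 4 = - \frac{8}{3}$)
$\sqrt{-80 + Z{\left(-4,-5 - 3 \right)}} = \sqrt{-80 - \frac{8}{3}} = \sqrt{- \frac{248}{3}} = \frac{2 i \sqrt{186}}{3}$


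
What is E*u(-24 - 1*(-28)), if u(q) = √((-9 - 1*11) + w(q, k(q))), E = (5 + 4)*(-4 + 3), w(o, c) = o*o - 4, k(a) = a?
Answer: -18*I*√2 ≈ -25.456*I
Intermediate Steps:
w(o, c) = -4 + o² (w(o, c) = o² - 4 = -4 + o²)
E = -9 (E = 9*(-1) = -9)
u(q) = √(-24 + q²) (u(q) = √((-9 - 1*11) + (-4 + q²)) = √((-9 - 11) + (-4 + q²)) = √(-20 + (-4 + q²)) = √(-24 + q²))
E*u(-24 - 1*(-28)) = -9*√(-24 + (-24 - 1*(-28))²) = -9*√(-24 + (-24 + 28)²) = -9*√(-24 + 4²) = -9*√(-24 + 16) = -18*I*√2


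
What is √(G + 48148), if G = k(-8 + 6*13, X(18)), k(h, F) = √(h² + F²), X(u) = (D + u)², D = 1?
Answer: √(48148 + √135221) ≈ 220.26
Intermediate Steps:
X(u) = (1 + u)²
k(h, F) = √(F² + h²)
G = √135221 (G = √(((1 + 18)²)² + (-8 + 6*13)²) = √((19²)² + (-8 + 78)²) = √(361² + 70²) = √(130321 + 4900) = √135221 ≈ 367.72)
√(G + 48148) = √(√135221 + 48148) = √(48148 + √135221)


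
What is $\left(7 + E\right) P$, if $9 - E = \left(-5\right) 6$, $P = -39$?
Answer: $-1794$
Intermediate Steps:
$E = 39$ ($E = 9 - \left(-5\right) 6 = 9 - -30 = 9 + 30 = 39$)
$\left(7 + E\right) P = \left(7 + 39\right) \left(-39\right) = 46 \left(-39\right) = -1794$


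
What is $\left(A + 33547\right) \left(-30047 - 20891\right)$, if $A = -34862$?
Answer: $66983470$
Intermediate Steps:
$\left(A + 33547\right) \left(-30047 - 20891\right) = \left(-34862 + 33547\right) \left(-30047 - 20891\right) = - 1315 \left(-30047 - 20891\right) = \left(-1315\right) \left(-50938\right) = 66983470$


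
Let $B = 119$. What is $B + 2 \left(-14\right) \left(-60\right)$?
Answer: $1799$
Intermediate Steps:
$B + 2 \left(-14\right) \left(-60\right) = 119 + 2 \left(-14\right) \left(-60\right) = 119 - -1680 = 119 + 1680 = 1799$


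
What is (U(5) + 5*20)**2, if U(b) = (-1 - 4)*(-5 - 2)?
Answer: 18225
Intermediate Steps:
U(b) = 35 (U(b) = -5*(-7) = 35)
(U(5) + 5*20)**2 = (35 + 5*20)**2 = (35 + 100)**2 = 135**2 = 18225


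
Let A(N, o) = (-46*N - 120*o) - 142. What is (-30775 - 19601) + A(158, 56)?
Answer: -64506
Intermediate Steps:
A(N, o) = -142 - 120*o - 46*N (A(N, o) = (-120*o - 46*N) - 142 = -142 - 120*o - 46*N)
(-30775 - 19601) + A(158, 56) = (-30775 - 19601) + (-142 - 120*56 - 46*158) = -50376 + (-142 - 6720 - 7268) = -50376 - 14130 = -64506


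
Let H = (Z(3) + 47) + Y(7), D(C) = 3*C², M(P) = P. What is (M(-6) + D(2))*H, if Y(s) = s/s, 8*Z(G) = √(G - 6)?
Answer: 288 + 3*I*√3/4 ≈ 288.0 + 1.299*I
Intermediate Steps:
Z(G) = √(-6 + G)/8 (Z(G) = √(G - 6)/8 = √(-6 + G)/8)
Y(s) = 1
H = 48 + I*√3/8 (H = (√(-6 + 3)/8 + 47) + 1 = (√(-3)/8 + 47) + 1 = ((I*√3)/8 + 47) + 1 = (I*√3/8 + 47) + 1 = (47 + I*√3/8) + 1 = 48 + I*√3/8 ≈ 48.0 + 0.21651*I)
(M(-6) + D(2))*H = (-6 + 3*2²)*(48 + I*√3/8) = (-6 + 3*4)*(48 + I*√3/8) = (-6 + 12)*(48 + I*√3/8) = 6*(48 + I*√3/8) = 288 + 3*I*√3/4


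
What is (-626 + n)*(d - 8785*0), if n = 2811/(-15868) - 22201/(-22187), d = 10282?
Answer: -1131542932263705/176031658 ≈ -6.4281e+6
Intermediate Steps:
n = 289917811/352063316 (n = 2811*(-1/15868) - 22201*(-1/22187) = -2811/15868 + 22201/22187 = 289917811/352063316 ≈ 0.82348)
(-626 + n)*(d - 8785*0) = (-626 + 289917811/352063316)*(10282 - 8785*0) = -220101718005*(10282 + 0)/352063316 = -220101718005/352063316*10282 = -1131542932263705/176031658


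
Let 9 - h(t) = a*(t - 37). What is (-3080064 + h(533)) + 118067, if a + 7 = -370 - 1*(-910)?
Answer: -3226356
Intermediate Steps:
a = 533 (a = -7 + (-370 - 1*(-910)) = -7 + (-370 + 910) = -7 + 540 = 533)
h(t) = 19730 - 533*t (h(t) = 9 - 533*(t - 37) = 9 - 533*(-37 + t) = 9 - (-19721 + 533*t) = 9 + (19721 - 533*t) = 19730 - 533*t)
(-3080064 + h(533)) + 118067 = (-3080064 + (19730 - 533*533)) + 118067 = (-3080064 + (19730 - 284089)) + 118067 = (-3080064 - 264359) + 118067 = -3344423 + 118067 = -3226356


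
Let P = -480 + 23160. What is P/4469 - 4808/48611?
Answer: 1081010528/217242559 ≈ 4.9761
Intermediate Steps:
P = 22680
P/4469 - 4808/48611 = 22680/4469 - 4808/48611 = 1081010528/217242559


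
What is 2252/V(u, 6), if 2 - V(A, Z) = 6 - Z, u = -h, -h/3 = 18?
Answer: 1126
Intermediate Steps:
h = -54 (h = -3*18 = -54)
u = 54 (u = -1*(-54) = 54)
V(A, Z) = -4 + Z (V(A, Z) = 2 - (6 - Z) = 2 + (-6 + Z) = -4 + Z)
2252/V(u, 6) = 2252/(-4 + 6) = 2252/2 = 2252*(1/2) = 1126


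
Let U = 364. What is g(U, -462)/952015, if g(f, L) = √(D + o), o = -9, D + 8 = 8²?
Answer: √47/952015 ≈ 7.2012e-6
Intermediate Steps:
D = 56 (D = -8 + 8² = -8 + 64 = 56)
g(f, L) = √47 (g(f, L) = √(56 - 9) = √47)
g(U, -462)/952015 = √47/952015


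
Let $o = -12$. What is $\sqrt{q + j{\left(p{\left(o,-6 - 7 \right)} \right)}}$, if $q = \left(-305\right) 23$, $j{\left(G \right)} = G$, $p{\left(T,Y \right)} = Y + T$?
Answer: $8 i \sqrt{110} \approx 83.905 i$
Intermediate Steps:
$p{\left(T,Y \right)} = T + Y$
$q = -7015$
$\sqrt{q + j{\left(p{\left(o,-6 - 7 \right)} \right)}} = \sqrt{-7015 - 25} = \sqrt{-7040} = 8 i \sqrt{110}$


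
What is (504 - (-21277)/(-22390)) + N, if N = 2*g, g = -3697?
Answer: -154288377/22390 ≈ -6891.0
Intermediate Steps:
N = -7394 (N = 2*(-3697) = -7394)
(504 - (-21277)/(-22390)) + N = (504 - (-21277)/(-22390)) - 7394 = (504 - (-21277)*(-1)/22390) - 7394 = (504 - 1*21277/22390) - 7394 = (504 - 21277/22390) - 7394 = 11263283/22390 - 7394 = -154288377/22390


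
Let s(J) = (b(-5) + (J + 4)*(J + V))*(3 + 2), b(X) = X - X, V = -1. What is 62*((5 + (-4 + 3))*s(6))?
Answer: 62000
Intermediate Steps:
b(X) = 0
s(J) = 5*(-1 + J)*(4 + J) (s(J) = (0 + (J + 4)*(J - 1))*(3 + 2) = (0 + (4 + J)*(-1 + J))*5 = (0 + (-1 + J)*(4 + J))*5 = ((-1 + J)*(4 + J))*5 = 5*(-1 + J)*(4 + J))
62*((5 + (-4 + 3))*s(6)) = 62*((5 + (-4 + 3))*(-20 + 5*6² + 15*6)) = 62*((5 - 1)*(-20 + 5*36 + 90)) = 62*(4*(-20 + 180 + 90)) = 62*(4*250) = 62*1000 = 62000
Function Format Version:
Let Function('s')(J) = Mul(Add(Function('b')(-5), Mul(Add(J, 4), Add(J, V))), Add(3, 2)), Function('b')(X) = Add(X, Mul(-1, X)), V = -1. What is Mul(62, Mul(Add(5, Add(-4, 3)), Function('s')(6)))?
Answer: 62000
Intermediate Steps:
Function('b')(X) = 0
Function('s')(J) = Mul(5, Add(-1, J), Add(4, J)) (Function('s')(J) = Mul(Add(0, Mul(Add(J, 4), Add(J, -1))), Add(3, 2)) = Mul(Add(0, Mul(Add(4, J), Add(-1, J))), 5) = Mul(Add(0, Mul(Add(-1, J), Add(4, J))), 5) = Mul(Mul(Add(-1, J), Add(4, J)), 5) = Mul(5, Add(-1, J), Add(4, J)))
Mul(62, Mul(Add(5, Add(-4, 3)), Function('s')(6))) = Mul(62, Mul(Add(5, Add(-4, 3)), Add(-20, Mul(5, Pow(6, 2)), Mul(15, 6)))) = Mul(62, Mul(Add(5, -1), Add(-20, Mul(5, 36), 90))) = Mul(62, Mul(4, Add(-20, 180, 90))) = Mul(62, Mul(4, 250)) = Mul(62, 1000) = 62000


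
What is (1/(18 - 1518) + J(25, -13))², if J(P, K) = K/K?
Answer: 2247001/2250000 ≈ 0.99867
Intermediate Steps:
J(P, K) = 1
(1/(18 - 1518) + J(25, -13))² = (1/(18 - 1518) + 1)² = (1/(-1500) + 1)² = (-1/1500 + 1)² = (1499/1500)² = 2247001/2250000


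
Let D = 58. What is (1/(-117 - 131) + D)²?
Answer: 206870689/61504 ≈ 3363.5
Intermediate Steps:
(1/(-117 - 131) + D)² = (1/(-117 - 131) + 58)² = (1/(-248) + 58)² = (-1/248 + 58)² = (14383/248)² = 206870689/61504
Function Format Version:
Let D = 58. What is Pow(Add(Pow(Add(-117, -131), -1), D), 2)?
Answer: Rational(206870689, 61504) ≈ 3363.5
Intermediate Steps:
Pow(Add(Pow(Add(-117, -131), -1), D), 2) = Pow(Add(Pow(Add(-117, -131), -1), 58), 2) = Pow(Add(Pow(-248, -1), 58), 2) = Pow(Add(Rational(-1, 248), 58), 2) = Pow(Rational(14383, 248), 2) = Rational(206870689, 61504)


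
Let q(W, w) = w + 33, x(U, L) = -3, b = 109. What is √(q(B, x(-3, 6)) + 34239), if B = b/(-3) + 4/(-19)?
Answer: √34269 ≈ 185.12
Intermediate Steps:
B = -2083/57 (B = 109/(-3) + 4/(-19) = 109*(-⅓) + 4*(-1/19) = -109/3 - 4/19 = -2083/57 ≈ -36.544)
q(W, w) = 33 + w
√(q(B, x(-3, 6)) + 34239) = √((33 - 3) + 34239) = √(30 + 34239) = √34269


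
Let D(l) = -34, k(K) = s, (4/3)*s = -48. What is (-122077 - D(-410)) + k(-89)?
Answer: -122079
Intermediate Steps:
s = -36 (s = (3/4)*(-48) = -36)
k(K) = -36
(-122077 - D(-410)) + k(-89) = (-122077 - 1*(-34)) - 36 = (-122077 + 34) - 36 = -122043 - 36 = -122079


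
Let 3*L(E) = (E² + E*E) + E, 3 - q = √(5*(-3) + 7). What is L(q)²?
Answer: -1327/9 - 260*I*√2/9 ≈ -147.44 - 40.855*I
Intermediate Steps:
q = 3 - 2*I*√2 (q = 3 - √(5*(-3) + 7) = 3 - √(-15 + 7) = 3 - √(-8) = 3 - 2*I*√2 ≈ 3.0 - 2.8284*I)
L(E) = E/3 + 2*E²/3 (L(E) = ((E² + E*E) + E)/3 = ((E² + E²) + E)/3 = (2*E² + E)/3 = (E + 2*E²)/3 = E/3 + 2*E²/3)
L(q)² = ((3 - 2*I*√2)*(1 + 2*(3 - 2*I*√2))/3)² = ((3 - 2*I*√2)*(1 + (6 - 4*I*√2))/3)² = ((3 - 2*I*√2)*(7 - 4*I*√2)/3)² = (3 - 2*I*√2)²*(7 - 4*I*√2)²/9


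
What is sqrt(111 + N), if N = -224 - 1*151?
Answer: 2*I*sqrt(66) ≈ 16.248*I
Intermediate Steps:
N = -375 (N = -224 - 151 = -375)
sqrt(111 + N) = sqrt(111 - 375) = sqrt(-264) = 2*I*sqrt(66)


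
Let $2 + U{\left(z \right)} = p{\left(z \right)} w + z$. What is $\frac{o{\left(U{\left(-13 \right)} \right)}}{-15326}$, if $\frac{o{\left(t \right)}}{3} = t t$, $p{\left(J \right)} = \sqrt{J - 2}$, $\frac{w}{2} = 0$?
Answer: $- \frac{675}{15326} \approx -0.044043$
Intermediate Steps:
$w = 0$ ($w = 2 \cdot 0 = 0$)
$p{\left(J \right)} = \sqrt{-2 + J}$
$U{\left(z \right)} = -2 + z$ ($U{\left(z \right)} = -2 + \left(\sqrt{-2 + z} 0 + z\right) = -2 + \left(0 + z\right) = -2 + z$)
$o{\left(t \right)} = 3 t^{2}$ ($o{\left(t \right)} = 3 t t = 3 t^{2}$)
$\frac{o{\left(U{\left(-13 \right)} \right)}}{-15326} = \frac{3 \left(-2 - 13\right)^{2}}{-15326} = 3 \left(-15\right)^{2} \left(- \frac{1}{15326}\right) = 3 \cdot 225 \left(- \frac{1}{15326}\right) = 675 \left(- \frac{1}{15326}\right) = - \frac{675}{15326}$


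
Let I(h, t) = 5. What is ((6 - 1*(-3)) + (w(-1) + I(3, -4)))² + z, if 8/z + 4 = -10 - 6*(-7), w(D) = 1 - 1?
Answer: 1374/7 ≈ 196.29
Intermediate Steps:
w(D) = 0
z = 2/7 (z = 8/(-4 + (-10 - 6*(-7))) = 8/(-4 + (-10 + 42)) = 8/(-4 + 32) = 8/28 = 8*(1/28) = 2/7 ≈ 0.28571)
((6 - 1*(-3)) + (w(-1) + I(3, -4)))² + z = ((6 - 1*(-3)) + (0 + 5))² + 2/7 = ((6 + 3) + 5)² + 2/7 = (9 + 5)² + 2/7 = 14² + 2/7 = 196 + 2/7 = 1374/7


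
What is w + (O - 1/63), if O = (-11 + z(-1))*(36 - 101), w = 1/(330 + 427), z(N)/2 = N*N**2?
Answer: 40298201/47691 ≈ 844.99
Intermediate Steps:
z(N) = 2*N**3 (z(N) = 2*(N*N**2) = 2*N**3)
w = 1/757 ≈ 0.0013210
O = 845 (O = (-11 + 2*(-1)**3)*(36 - 101) = (-11 + 2*(-1))*(-65) = (-11 - 2)*(-65) = -13*(-65) = 845)
w + (O - 1/63) = 1/757 + (845 - 1/63) = 1/757 + 53234/63 = 40298201/47691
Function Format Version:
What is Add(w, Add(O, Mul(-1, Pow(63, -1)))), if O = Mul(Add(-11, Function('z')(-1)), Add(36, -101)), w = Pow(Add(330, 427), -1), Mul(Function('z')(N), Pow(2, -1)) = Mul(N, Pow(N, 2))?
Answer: Rational(40298201, 47691) ≈ 844.99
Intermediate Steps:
Function('z')(N) = Mul(2, Pow(N, 3)) (Function('z')(N) = Mul(2, Mul(N, Pow(N, 2))) = Mul(2, Pow(N, 3)))
w = Rational(1, 757) (w = Pow(757, -1) = Rational(1, 757) ≈ 0.0013210)
O = 845 (O = Mul(Add(-11, Mul(2, Pow(-1, 3))), Add(36, -101)) = Mul(Add(-11, Mul(2, -1)), -65) = Mul(Add(-11, -2), -65) = Mul(-13, -65) = 845)
Add(w, Add(O, Mul(-1, Pow(63, -1)))) = Add(Rational(1, 757), Add(845, Mul(-1, Pow(63, -1)))) = Add(Rational(1, 757), Add(845, Mul(-1, Rational(1, 63)))) = Add(Rational(1, 757), Add(845, Rational(-1, 63))) = Add(Rational(1, 757), Rational(53234, 63)) = Rational(40298201, 47691)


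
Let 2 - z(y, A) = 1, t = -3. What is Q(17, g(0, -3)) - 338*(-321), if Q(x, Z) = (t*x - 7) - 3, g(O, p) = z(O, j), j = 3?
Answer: 108437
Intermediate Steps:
z(y, A) = 1 (z(y, A) = 2 - 1*1 = 2 - 1 = 1)
g(O, p) = 1
Q(x, Z) = -10 - 3*x (Q(x, Z) = (-3*x - 7) - 3 = (-7 - 3*x) - 3 = -10 - 3*x)
Q(17, g(0, -3)) - 338*(-321) = (-10 - 3*17) - 338*(-321) = (-10 - 51) + 108498 = -61 + 108498 = 108437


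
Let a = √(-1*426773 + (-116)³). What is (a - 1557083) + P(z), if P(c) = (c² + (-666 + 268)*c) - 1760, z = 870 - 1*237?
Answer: -1410088 + I*√1987669 ≈ -1.4101e+6 + 1409.8*I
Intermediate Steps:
z = 633 (z = 870 - 237 = 633)
P(c) = -1760 + c² - 398*c (P(c) = (c² - 398*c) - 1760 = -1760 + c² - 398*c)
a = I*√1987669 (a = √(-426773 - 1560896) = √(-1987669) = I*√1987669 ≈ 1409.8*I)
(a - 1557083) + P(z) = (I*√1987669 - 1557083) + (-1760 + 633² - 398*633) = (-1557083 + I*√1987669) + (-1760 + 400689 - 251934) = (-1557083 + I*√1987669) + 146995 = -1410088 + I*√1987669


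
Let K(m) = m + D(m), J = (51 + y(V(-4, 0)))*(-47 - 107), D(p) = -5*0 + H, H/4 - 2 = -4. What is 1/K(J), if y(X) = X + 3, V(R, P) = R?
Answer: -1/7708 ≈ -0.00012974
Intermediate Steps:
H = -8 (H = 8 + 4*(-4) = 8 - 16 = -8)
y(X) = 3 + X
D(p) = -8 (D(p) = -5*0 - 8 = 0 - 8 = -8)
J = -7700 (J = (51 + (3 - 4))*(-47 - 107) = (51 - 1)*(-154) = 50*(-154) = -7700)
K(m) = -8 + m (K(m) = m - 8 = -8 + m)
1/K(J) = 1/(-8 - 7700) = 1/(-7708) = -1/7708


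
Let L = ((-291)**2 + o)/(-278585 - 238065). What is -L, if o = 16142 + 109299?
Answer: 105061/258325 ≈ 0.40670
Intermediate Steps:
o = 125441
L = -105061/258325 (L = ((-291)**2 + 125441)/(-278585 - 238065) = (84681 + 125441)/(-516650) = 210122*(-1/516650) = -105061/258325 ≈ -0.40670)
-L = -1*(-105061/258325) = 105061/258325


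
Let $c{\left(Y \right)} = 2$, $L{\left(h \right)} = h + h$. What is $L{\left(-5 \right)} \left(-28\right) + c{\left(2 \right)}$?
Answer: $282$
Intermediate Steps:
$L{\left(h \right)} = 2 h$
$L{\left(-5 \right)} \left(-28\right) + c{\left(2 \right)} = 2 \left(-5\right) \left(-28\right) + 2 = \left(-10\right) \left(-28\right) + 2 = 280 + 2 = 282$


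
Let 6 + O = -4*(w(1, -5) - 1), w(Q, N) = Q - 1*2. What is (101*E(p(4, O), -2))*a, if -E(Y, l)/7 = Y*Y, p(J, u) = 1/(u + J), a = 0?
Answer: 0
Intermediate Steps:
w(Q, N) = -2 + Q (w(Q, N) = Q - 2 = -2 + Q)
O = 2 (O = -6 - 4*((-2 + 1) - 1) = -6 - 4*(-1 - 1) = -6 - 4*(-2) = -6 + 8 = 2)
p(J, u) = 1/(J + u)
E(Y, l) = -7*Y² (E(Y, l) = -7*Y*Y = -7*Y²)
(101*E(p(4, O), -2))*a = (101*(-7/(4 + 2)²))*0 = (101*(-7*(1/6)²))*0 = (101*(-7*(⅙)²))*0 = (101*(-7*1/36))*0 = (101*(-7/36))*0 = -707/36*0 = 0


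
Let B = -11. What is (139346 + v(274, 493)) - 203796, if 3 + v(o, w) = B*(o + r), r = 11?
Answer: -67588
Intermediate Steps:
v(o, w) = -124 - 11*o (v(o, w) = -3 - 11*(o + 11) = -3 - 11*(11 + o) = -3 + (-121 - 11*o) = -124 - 11*o)
(139346 + v(274, 493)) - 203796 = (139346 + (-124 - 11*274)) - 203796 = (139346 + (-124 - 3014)) - 203796 = (139346 - 3138) - 203796 = 136208 - 203796 = -67588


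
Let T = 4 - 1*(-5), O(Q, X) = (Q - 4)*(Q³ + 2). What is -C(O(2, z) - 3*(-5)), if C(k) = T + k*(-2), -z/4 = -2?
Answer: -19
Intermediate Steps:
z = 8 (z = -4*(-2) = 8)
O(Q, X) = (-4 + Q)*(2 + Q³)
T = 9 (T = 4 + 5 = 9)
C(k) = 9 - 2*k (C(k) = 9 + k*(-2) = 9 - 2*k)
-C(O(2, z) - 3*(-5)) = -(9 - 2*((-8 + 2⁴ - 4*2³ + 2*2) - 3*(-5))) = -(9 - 2*((-8 + 16 - 4*8 + 4) + 15)) = -(9 - 2*((-8 + 16 - 32 + 4) + 15)) = -(9 - 2*(-20 + 15)) = -(9 - 2*(-5)) = -(9 + 10) = -1*19 = -19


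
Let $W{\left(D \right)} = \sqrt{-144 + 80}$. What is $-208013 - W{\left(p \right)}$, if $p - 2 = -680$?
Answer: $-208013 - 8 i \approx -2.0801 \cdot 10^{5} - 8.0 i$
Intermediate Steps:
$p = -678$ ($p = 2 - 680 = -678$)
$W{\left(D \right)} = 8 i$ ($W{\left(D \right)} = \sqrt{-64} = 8 i$)
$-208013 - W{\left(p \right)} = -208013 - 8 i$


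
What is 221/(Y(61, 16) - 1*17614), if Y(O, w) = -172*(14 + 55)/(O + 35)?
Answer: -1768/141901 ≈ -0.012459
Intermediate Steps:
Y(O, w) = -172/(35/69 + O/69) (Y(O, w) = -172*69/(35 + O) = -172/(35/69 + O/69))
221/(Y(61, 16) - 1*17614) = 221/(-11868/(35 + 61) - 1*17614) = 221/(-11868/96 - 17614) = 221/(-11868*1/96 - 17614) = 221/(-989/8 - 17614) = 221/(-141901/8) = 221*(-8/141901) = -1768/141901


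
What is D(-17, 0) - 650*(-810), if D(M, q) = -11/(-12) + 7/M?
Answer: 107406103/204 ≈ 5.2650e+5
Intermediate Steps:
D(M, q) = 11/12 + 7/M (D(M, q) = -11*(-1/12) + 7/M = 11/12 + 7/M)
D(-17, 0) - 650*(-810) = (11/12 + 7/(-17)) - 650*(-810) = (11/12 + 7*(-1/17)) + 526500 = (11/12 - 7/17) + 526500 = 103/204 + 526500 = 107406103/204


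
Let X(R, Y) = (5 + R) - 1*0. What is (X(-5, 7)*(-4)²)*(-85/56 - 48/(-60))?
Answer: 0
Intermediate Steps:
X(R, Y) = 5 + R (X(R, Y) = (5 + R) + 0 = 5 + R)
(X(-5, 7)*(-4)²)*(-85/56 - 48/(-60)) = ((5 - 5)*(-4)²)*(-85/56 - 48/(-60)) = (0*16)*(-85*1/56 - 48*(-1/60)) = 0*(-85/56 + ⅘) = 0*(-201/280) = 0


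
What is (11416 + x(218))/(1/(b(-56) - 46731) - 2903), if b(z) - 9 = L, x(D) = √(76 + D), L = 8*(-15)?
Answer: -534748272/135982327 - 327894*√6/135982327 ≈ -3.9384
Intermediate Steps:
L = -120
b(z) = -111 (b(z) = 9 - 120 = -111)
(11416 + x(218))/(1/(b(-56) - 46731) - 2903) = (11416 + √(76 + 218))/(1/(-111 - 46731) - 2903) = (11416 + √294)/(1/(-46842) - 2903) = (11416 + 7*√6)/(-1/46842 - 2903) = (11416 + 7*√6)/(-135982327/46842) = (11416 + 7*√6)*(-46842/135982327) = -534748272/135982327 - 327894*√6/135982327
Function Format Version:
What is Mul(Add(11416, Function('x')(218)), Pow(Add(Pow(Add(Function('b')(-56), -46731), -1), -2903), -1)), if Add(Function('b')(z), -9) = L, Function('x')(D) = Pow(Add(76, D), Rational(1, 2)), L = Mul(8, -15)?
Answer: Add(Rational(-534748272, 135982327), Mul(Rational(-327894, 135982327), Pow(6, Rational(1, 2)))) ≈ -3.9384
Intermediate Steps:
L = -120
Function('b')(z) = -111 (Function('b')(z) = Add(9, -120) = -111)
Mul(Add(11416, Function('x')(218)), Pow(Add(Pow(Add(Function('b')(-56), -46731), -1), -2903), -1)) = Mul(Add(11416, Pow(Add(76, 218), Rational(1, 2))), Pow(Add(Pow(Add(-111, -46731), -1), -2903), -1)) = Mul(Add(11416, Pow(294, Rational(1, 2))), Pow(Add(Pow(-46842, -1), -2903), -1)) = Mul(Add(11416, Mul(7, Pow(6, Rational(1, 2)))), Pow(Add(Rational(-1, 46842), -2903), -1)) = Mul(Add(11416, Mul(7, Pow(6, Rational(1, 2)))), Pow(Rational(-135982327, 46842), -1)) = Mul(Add(11416, Mul(7, Pow(6, Rational(1, 2)))), Rational(-46842, 135982327)) = Add(Rational(-534748272, 135982327), Mul(Rational(-327894, 135982327), Pow(6, Rational(1, 2))))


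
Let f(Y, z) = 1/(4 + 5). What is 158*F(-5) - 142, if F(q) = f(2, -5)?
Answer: -1120/9 ≈ -124.44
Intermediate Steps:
f(Y, z) = 1/9
F(q) = 1/9
158*F(-5) - 142 = 158*(1/9) - 142 = 158/9 - 142 = -1120/9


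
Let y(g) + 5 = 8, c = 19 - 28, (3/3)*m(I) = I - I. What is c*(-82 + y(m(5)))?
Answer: 711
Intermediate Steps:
m(I) = 0 (m(I) = I - I = 0)
c = -9
y(g) = 3 (y(g) = -5 + 8 = 3)
c*(-82 + y(m(5))) = -9*(-82 + 3) = -9*(-79) = 711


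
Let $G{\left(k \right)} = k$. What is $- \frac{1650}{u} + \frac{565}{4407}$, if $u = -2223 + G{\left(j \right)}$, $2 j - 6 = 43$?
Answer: $\frac{150685}{171483} \approx 0.87872$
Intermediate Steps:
$j = \frac{49}{2}$ ($j = 3 + \frac{1}{2} \cdot 43 = 3 + \frac{43}{2} = \frac{49}{2} \approx 24.5$)
$u = - \frac{4397}{2}$ ($u = -2223 + \frac{49}{2} = - \frac{4397}{2} \approx -2198.5$)
$- \frac{1650}{u} + \frac{565}{4407} = - \frac{1650}{- \frac{4397}{2}} + \frac{565}{4407} = \left(-1650\right) \left(- \frac{2}{4397}\right) + 565 \cdot \frac{1}{4407} = \frac{3300}{4397} + \frac{5}{39} = \frac{150685}{171483}$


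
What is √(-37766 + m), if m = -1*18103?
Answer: I*√55869 ≈ 236.37*I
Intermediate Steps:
m = -18103
√(-37766 + m) = √(-37766 - 18103) = √(-55869) = I*√55869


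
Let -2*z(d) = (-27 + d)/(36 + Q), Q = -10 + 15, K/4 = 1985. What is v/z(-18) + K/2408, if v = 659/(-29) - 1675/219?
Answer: -8954815069/172048590 ≈ -52.048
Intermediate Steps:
K = 7940 (K = 4*1985 = 7940)
v = -192896/6351 (v = 659*(-1/29) - 1675*1/219 = -659/29 - 1675/219 = -192896/6351 ≈ -30.373)
Q = 5
z(d) = 27/82 - d/82 (z(d) = -(-27 + d)/(2*(36 + 5)) = -(-27 + d)/(2*41) = -(-27/41 + d/41)/2 = 27/82 - d/82)
v/z(-18) + K/2408 = -192896/(6351*(27/82 - 1/82*(-18))) + 7940/2408 = -192896/(6351*(27/82 + 9/41)) + 7940*(1/2408) = -192896/(6351*45/82) + 1985/602 = -192896/6351*82/45 + 1985/602 = -15817472/285795 + 1985/602 = -8954815069/172048590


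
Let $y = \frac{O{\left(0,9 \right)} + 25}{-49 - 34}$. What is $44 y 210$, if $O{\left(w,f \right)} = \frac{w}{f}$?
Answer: $- \frac{231000}{83} \approx -2783.1$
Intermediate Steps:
$y = - \frac{25}{83}$ ($y = \frac{\frac{0}{9} + 25}{-49 - 34} = \frac{0 \cdot \frac{1}{9} + 25}{-83} = \left(0 + 25\right) \left(- \frac{1}{83}\right) = 25 \left(- \frac{1}{83}\right) = - \frac{25}{83} \approx -0.3012$)
$44 y 210 = 44 \left(- \frac{25}{83}\right) 210 = \left(- \frac{1100}{83}\right) 210 = - \frac{231000}{83}$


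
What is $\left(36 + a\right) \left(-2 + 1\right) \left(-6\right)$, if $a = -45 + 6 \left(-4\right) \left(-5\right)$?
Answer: $666$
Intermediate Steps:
$a = 75$ ($a = -45 - -120 = -45 + 120 = 75$)
$\left(36 + a\right) \left(-2 + 1\right) \left(-6\right) = \left(36 + 75\right) \left(-2 + 1\right) \left(-6\right) = 111 \left(\left(-1\right) \left(-6\right)\right) = 111 \cdot 6 = 666$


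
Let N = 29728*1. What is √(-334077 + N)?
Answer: I*√304349 ≈ 551.68*I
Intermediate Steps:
N = 29728
√(-334077 + N) = √(-334077 + 29728) = √(-304349) = I*√304349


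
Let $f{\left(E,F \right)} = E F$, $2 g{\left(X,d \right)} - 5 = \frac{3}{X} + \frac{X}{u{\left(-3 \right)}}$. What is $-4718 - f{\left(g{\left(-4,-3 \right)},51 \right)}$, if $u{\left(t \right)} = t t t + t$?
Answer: $- \frac{193191}{40} \approx -4829.8$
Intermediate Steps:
$u{\left(t \right)} = t + t^{3}$ ($u{\left(t \right)} = t t^{2} + t = t^{3} + t = t + t^{3}$)
$g{\left(X,d \right)} = \frac{5}{2} - \frac{X}{60} + \frac{3}{2 X}$ ($g{\left(X,d \right)} = \frac{5}{2} + \frac{\frac{3}{X} + \frac{X}{-3 + \left(-3\right)^{3}}}{2} = \frac{5}{2} + \frac{\frac{3}{X} + \frac{X}{-3 - 27}}{2} = \frac{5}{2} + \frac{\frac{3}{X} + \frac{X}{-30}}{2} = \frac{5}{2} + \frac{\frac{3}{X} + X \left(- \frac{1}{30}\right)}{2} = \frac{5}{2} + \frac{\frac{3}{X} - \frac{X}{30}}{2} = \frac{5}{2} - \left(- \frac{3}{2 X} + \frac{X}{60}\right) = \frac{5}{2} - \frac{X}{60} + \frac{3}{2 X}$)
$-4718 - f{\left(g{\left(-4,-3 \right)},51 \right)} = -4718 - \frac{90 - 4 \left(150 - -4\right)}{60 \left(-4\right)} 51 = -4718 - \frac{1}{60} \left(- \frac{1}{4}\right) \left(90 - 4 \left(150 + 4\right)\right) 51 = -4718 - \frac{1}{60} \left(- \frac{1}{4}\right) \left(90 - 616\right) 51 = -4718 - \frac{1}{60} \left(- \frac{1}{4}\right) \left(-526\right) 51 = -4718 - \frac{263}{120} \cdot 51 = -4718 - \frac{4471}{40} = - \frac{193191}{40}$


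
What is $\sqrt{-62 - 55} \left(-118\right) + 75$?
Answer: $75 - 354 i \sqrt{13} \approx 75.0 - 1276.4 i$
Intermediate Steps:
$\sqrt{-62 - 55} \left(-118\right) + 75 = \sqrt{-117} \left(-118\right) + 75 = 3 i \sqrt{13} \left(-118\right) + 75 = - 354 i \sqrt{13} + 75 = 75 - 354 i \sqrt{13}$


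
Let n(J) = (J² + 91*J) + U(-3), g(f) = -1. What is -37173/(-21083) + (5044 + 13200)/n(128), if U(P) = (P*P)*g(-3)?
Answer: 1426337231/590808909 ≈ 2.4142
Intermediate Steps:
U(P) = -P² (U(P) = (P*P)*(-1) = P²*(-1) = -P²)
n(J) = -9 + J² + 91*J (n(J) = (J² + 91*J) - 1*(-3)² = (J² + 91*J) - 1*9 = (J² + 91*J) - 9 = -9 + J² + 91*J)
-37173/(-21083) + (5044 + 13200)/n(128) = -37173/(-21083) + (5044 + 13200)/(-9 + 128² + 91*128) = -37173*(-1/21083) + 18244/(-9 + 16384 + 11648) = 37173/21083 + 18244/28023 = 1426337231/590808909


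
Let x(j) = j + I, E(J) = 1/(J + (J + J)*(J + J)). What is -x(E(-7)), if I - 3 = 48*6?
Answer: -55000/189 ≈ -291.01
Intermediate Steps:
I = 291 (I = 3 + 48*6 = 3 + 288 = 291)
E(J) = 1/(J + 4*J²) (E(J) = 1/(J + (2*J)*(2*J)) = 1/(J + 4*J²))
x(j) = 291 + j (x(j) = j + 291 = 291 + j)
-x(E(-7)) = -(291 + 1/((-7)*(1 + 4*(-7)))) = -(291 - 1/(7*(1 - 28))) = -(291 - ⅐/(-27)) = -(291 - ⅐*(-1/27)) = -(291 + 1/189) = -1*55000/189 = -55000/189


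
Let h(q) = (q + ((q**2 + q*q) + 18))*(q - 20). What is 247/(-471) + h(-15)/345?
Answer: -503528/10833 ≈ -46.481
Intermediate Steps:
h(q) = (-20 + q)*(18 + q + 2*q**2) (h(q) = (q + ((q**2 + q**2) + 18))*(-20 + q) = (q + (2*q**2 + 18))*(-20 + q) = (q + (18 + 2*q**2))*(-20 + q) = (18 + q + 2*q**2)*(-20 + q) = (-20 + q)*(18 + q + 2*q**2))
247/(-471) + h(-15)/345 = 247/(-471) + (-360 - 39*(-15)**2 - 2*(-15) + 2*(-15)**3)/345 = 247*(-1/471) + (-360 - 39*225 + 30 + 2*(-3375))*(1/345) = -247/471 + (-360 - 8775 + 30 - 6750)*(1/345) = -247/471 - 15855*1/345 = -247/471 - 1057/23 = -503528/10833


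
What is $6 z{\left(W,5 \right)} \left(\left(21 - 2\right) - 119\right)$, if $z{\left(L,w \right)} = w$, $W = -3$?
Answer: $-3000$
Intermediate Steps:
$6 z{\left(W,5 \right)} \left(\left(21 - 2\right) - 119\right) = 6 \cdot 5 \left(\left(21 - 2\right) - 119\right) = 30 \left(19 - 119\right) = 30 \left(-100\right) = -3000$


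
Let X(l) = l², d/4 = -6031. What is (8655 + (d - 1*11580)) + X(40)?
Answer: -25449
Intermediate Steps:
d = -24124 (d = 4*(-6031) = -24124)
(8655 + (d - 1*11580)) + X(40) = (8655 + (-24124 - 1*11580)) + 40² = (8655 + (-24124 - 11580)) + 1600 = (8655 - 35704) + 1600 = -27049 + 1600 = -25449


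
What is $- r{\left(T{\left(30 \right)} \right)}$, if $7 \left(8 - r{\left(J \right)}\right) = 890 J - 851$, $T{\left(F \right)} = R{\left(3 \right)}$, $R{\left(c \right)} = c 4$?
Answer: $\frac{9773}{7} \approx 1396.1$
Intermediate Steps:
$R{\left(c \right)} = 4 c$
$T{\left(F \right)} = 12$ ($T{\left(F \right)} = 4 \cdot 3 = 12$)
$r{\left(J \right)} = \frac{907}{7} - \frac{890 J}{7}$ ($r{\left(J \right)} = 8 - \frac{890 J - 851}{7} = 8 - \frac{-851 + 890 J}{7} = 8 - \left(- \frac{851}{7} + \frac{890 J}{7}\right) = \frac{907}{7} - \frac{890 J}{7}$)
$- r{\left(T{\left(30 \right)} \right)} = - (\frac{907}{7} - \frac{10680}{7}) = \left(-1\right) \left(- \frac{9773}{7}\right) = \frac{9773}{7}$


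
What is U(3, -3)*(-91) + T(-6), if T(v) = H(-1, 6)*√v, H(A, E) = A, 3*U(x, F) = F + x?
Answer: -I*√6 ≈ -2.4495*I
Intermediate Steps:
U(x, F) = F/3 + x/3 (U(x, F) = (F + x)/3 = F/3 + x/3)
T(v) = -√v
U(3, -3)*(-91) + T(-6) = ((⅓)*(-3) + (⅓)*3)*(-91) - √(-6) = (-1 + 1)*(-91) - I*√6 = 0*(-91) - I*√6 = 0 - I*√6 = -I*√6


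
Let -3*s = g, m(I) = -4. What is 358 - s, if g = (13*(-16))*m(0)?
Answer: 1906/3 ≈ 635.33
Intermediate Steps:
g = 832 (g = (13*(-16))*(-4) = -208*(-4) = 832)
s = -832/3 (s = -⅓*832 = -832/3 ≈ -277.33)
358 - s = 358 - 1*(-832/3) = 358 + 832/3 = 1906/3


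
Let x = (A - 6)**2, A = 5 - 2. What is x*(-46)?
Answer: -414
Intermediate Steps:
A = 3
x = 9 (x = (3 - 6)**2 = (-3)**2 = 9)
x*(-46) = 9*(-46) = -414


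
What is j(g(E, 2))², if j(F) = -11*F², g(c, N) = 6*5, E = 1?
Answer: 98010000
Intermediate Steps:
g(c, N) = 30
j(g(E, 2))² = (-11*30²)² = (-11*900)² = (-9900)² = 98010000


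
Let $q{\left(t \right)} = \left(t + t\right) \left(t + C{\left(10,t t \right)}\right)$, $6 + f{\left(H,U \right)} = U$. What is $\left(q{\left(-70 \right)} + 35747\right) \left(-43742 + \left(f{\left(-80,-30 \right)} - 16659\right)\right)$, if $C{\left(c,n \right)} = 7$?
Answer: $-2693495779$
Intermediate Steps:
$f{\left(H,U \right)} = -6 + U$
$q{\left(t \right)} = 2 t \left(7 + t\right)$ ($q{\left(t \right)} = \left(t + t\right) \left(t + 7\right) = 2 t \left(7 + t\right)$)
$\left(q{\left(-70 \right)} + 35747\right) \left(-43742 + \left(f{\left(-80,-30 \right)} - 16659\right)\right) = \left(2 \left(-70\right) \left(7 - 70\right) + 35747\right) \left(-43742 - 16695\right) = \left(2 \left(-70\right) \left(-63\right) + 35747\right) \left(-43742 - 16695\right) = \left(8820 + 35747\right) \left(-43742 - 16695\right) = 44567 \left(-60437\right) = -2693495779$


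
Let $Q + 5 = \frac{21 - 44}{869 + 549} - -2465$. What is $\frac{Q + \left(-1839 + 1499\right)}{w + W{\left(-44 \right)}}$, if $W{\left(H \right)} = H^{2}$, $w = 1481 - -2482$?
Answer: $\frac{3006137}{8364782} \approx 0.35938$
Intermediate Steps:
$w = 3963$ ($w = 1481 + 2482 = 3963$)
$Q = \frac{3488257}{1418}$ ($Q = -5 + \left(\frac{21 - 44}{869 + 549} - -2465\right) = -5 + \left(- \frac{23}{1418} + 2465\right) = -5 + \frac{3495347}{1418} = \frac{3488257}{1418} \approx 2460.0$)
$\frac{Q + \left(-1839 + 1499\right)}{w + W{\left(-44 \right)}} = \frac{\frac{3488257}{1418} + \left(-1839 + 1499\right)}{3963 + \left(-44\right)^{2}} = \frac{\frac{3488257}{1418} - 340}{3963 + 1936} = \frac{3006137}{1418 \cdot 5899} = \frac{3006137}{1418} \cdot \frac{1}{5899} = \frac{3006137}{8364782}$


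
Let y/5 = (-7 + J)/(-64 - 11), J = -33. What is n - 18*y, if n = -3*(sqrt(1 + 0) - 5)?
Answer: -36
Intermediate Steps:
n = 12 (n = -3*(sqrt(1) - 5) = -3*(1 - 5) = -3*(-4) = 12)
y = 8/3 (y = 5*((-7 - 33)/(-64 - 11)) = 5*(-40/(-75)) = 5*(-40*(-1/75)) = 5*(8/15) = 8/3 ≈ 2.6667)
n - 18*y = 12 - 18*8/3 = 12 - 48 = -36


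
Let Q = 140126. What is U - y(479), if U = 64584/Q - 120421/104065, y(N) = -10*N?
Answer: 34919321605507/7291106095 ≈ 4789.3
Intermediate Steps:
U = -5076589543/7291106095 (U = 64584/140126 - 120421/104065 = 64584*(1/140126) - 120421*1/104065 = 32292/70063 - 120421/104065 = -5076589543/7291106095 ≈ -0.69627)
U - y(479) = -5076589543/7291106095 - (-10)*479 = -5076589543/7291106095 - 1*(-4790) = -5076589543/7291106095 + 4790 = 34919321605507/7291106095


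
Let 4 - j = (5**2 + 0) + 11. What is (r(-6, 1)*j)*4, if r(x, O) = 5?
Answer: -640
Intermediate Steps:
j = -32 (j = 4 - ((5**2 + 0) + 11) = 4 - ((25 + 0) + 11) = 4 - (25 + 11) = 4 - 1*36 = 4 - 36 = -32)
(r(-6, 1)*j)*4 = (5*(-32))*4 = -160*4 = -640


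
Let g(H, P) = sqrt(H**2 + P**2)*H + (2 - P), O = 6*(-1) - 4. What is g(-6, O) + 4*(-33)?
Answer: -120 - 12*sqrt(34) ≈ -189.97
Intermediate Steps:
O = -10 (O = -6 - 4 = -10)
g(H, P) = 2 - P + H*sqrt(H**2 + P**2) (g(H, P) = H*sqrt(H**2 + P**2) + (2 - P) = 2 - P + H*sqrt(H**2 + P**2))
g(-6, O) + 4*(-33) = (2 - 1*(-10) - 6*sqrt((-6)**2 + (-10)**2)) + 4*(-33) = (2 + 10 - 6*sqrt(36 + 100)) - 132 = (2 + 10 - 12*sqrt(34)) - 132 = (12 - 12*sqrt(34)) - 132 = -120 - 12*sqrt(34)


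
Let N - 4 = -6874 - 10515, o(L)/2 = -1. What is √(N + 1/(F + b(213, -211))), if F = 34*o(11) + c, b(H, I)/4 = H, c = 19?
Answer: I*√11210003662/803 ≈ 131.85*I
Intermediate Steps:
o(L) = -2 (o(L) = 2*(-1) = -2)
b(H, I) = 4*H
F = -49 (F = 34*(-2) + 19 = -68 + 19 = -49)
N = -17385 (N = 4 + (-6874 - 10515) = 4 - 17389 = -17385)
√(N + 1/(F + b(213, -211))) = √(-17385 + 1/(-49 + 4*213)) = √(-17385 + 1/(-49 + 852)) = √(-17385 + 1/803) = √(-13960154/803) = I*√11210003662/803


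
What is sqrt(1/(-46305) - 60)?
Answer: I*sqrt(291721605)/2205 ≈ 7.746*I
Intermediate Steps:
sqrt(1/(-46305) - 60) = sqrt(-1/46305 - 60) = sqrt(-2778301/46305) = I*sqrt(291721605)/2205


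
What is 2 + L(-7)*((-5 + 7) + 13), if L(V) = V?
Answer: -103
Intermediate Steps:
2 + L(-7)*((-5 + 7) + 13) = 2 - 7*((-5 + 7) + 13) = 2 - 7*(2 + 13) = 2 - 7*15 = 2 - 105 = -103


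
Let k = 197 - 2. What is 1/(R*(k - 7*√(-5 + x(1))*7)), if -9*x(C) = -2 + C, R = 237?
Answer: 585/35381651 + 98*I*√11/35381651 ≈ 1.6534e-5 + 9.1864e-6*I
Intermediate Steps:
x(C) = 2/9 - C/9 (x(C) = -(-2 + C)/9 = 2/9 - C/9)
k = 195
1/(R*(k - 7*√(-5 + x(1))*7)) = 1/(237*(195 - 7*√(-5 + (2/9 - ⅑*1))*7)) = 1/(237*(195 - 7*√(-5 + (2/9 - ⅑))*7)) = 1/(237*(195 - 7*√(-5 + ⅑)*7)) = 1/(237*(195 - 14*I*√11/3*7)) = 1/(237*(195 - 98*I*√11/3)) = 1/(46215 - 7742*I*√11)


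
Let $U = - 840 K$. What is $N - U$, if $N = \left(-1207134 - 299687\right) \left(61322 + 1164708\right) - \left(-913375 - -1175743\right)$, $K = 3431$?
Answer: $-1847405130958$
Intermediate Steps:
$N = -1847408012998$ ($N = \left(-1506821\right) 1226030 - \left(-913375 + 1175743\right) = -1847407750630 - 262368 = -1847408012998$)
$U = -2882040$ ($U = \left(-840\right) 3431 = -2882040$)
$N - U = -1847408012998 - -2882040 = -1847408012998 + 2882040 = -1847405130958$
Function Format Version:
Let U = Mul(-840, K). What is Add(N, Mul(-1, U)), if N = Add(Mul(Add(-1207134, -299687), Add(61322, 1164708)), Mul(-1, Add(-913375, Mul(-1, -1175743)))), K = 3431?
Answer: -1847405130958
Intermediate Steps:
N = -1847408012998 (N = Add(Mul(-1506821, 1226030), Mul(-1, Add(-913375, 1175743))) = Add(-1847407750630, Mul(-1, 262368)) = Add(-1847407750630, -262368) = -1847408012998)
U = -2882040 (U = Mul(-840, 3431) = -2882040)
Add(N, Mul(-1, U)) = Add(-1847408012998, Mul(-1, -2882040)) = Add(-1847408012998, 2882040) = -1847405130958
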